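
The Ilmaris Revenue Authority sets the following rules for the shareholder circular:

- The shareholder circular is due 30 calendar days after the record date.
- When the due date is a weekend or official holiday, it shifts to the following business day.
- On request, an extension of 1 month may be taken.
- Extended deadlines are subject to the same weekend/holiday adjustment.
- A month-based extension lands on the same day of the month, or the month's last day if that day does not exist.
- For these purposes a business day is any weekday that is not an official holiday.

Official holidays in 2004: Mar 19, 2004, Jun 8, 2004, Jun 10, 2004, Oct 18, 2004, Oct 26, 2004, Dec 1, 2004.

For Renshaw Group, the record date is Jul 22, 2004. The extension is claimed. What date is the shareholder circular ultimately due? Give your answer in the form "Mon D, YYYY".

Sep 23, 2004

30 calendar days after Jul 22, 2004 is Aug 21, 2004.
Aug 21, 2004 is a Saturday, so it moves to the next business day, Aug 23, 2004 (Monday).
Add 1 month to Aug 23, 2004: Sep 23, 2004.
Sep 23, 2004 is a Thursday and not a listed holiday, so it stands.
Final deadline: Sep 23, 2004.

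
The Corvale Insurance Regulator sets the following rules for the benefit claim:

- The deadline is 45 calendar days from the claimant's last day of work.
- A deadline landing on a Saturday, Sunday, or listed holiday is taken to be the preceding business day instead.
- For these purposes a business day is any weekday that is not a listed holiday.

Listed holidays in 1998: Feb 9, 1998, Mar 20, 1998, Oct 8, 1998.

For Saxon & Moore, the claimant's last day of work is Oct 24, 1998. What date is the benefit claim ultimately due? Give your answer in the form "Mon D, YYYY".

Trigger date Oct 24, 1998 + 45 calendar days = Dec 8, 1998.
Dec 8, 1998 (Tuesday) is already a business day.
So the filing is due Dec 8, 1998.

Dec 8, 1998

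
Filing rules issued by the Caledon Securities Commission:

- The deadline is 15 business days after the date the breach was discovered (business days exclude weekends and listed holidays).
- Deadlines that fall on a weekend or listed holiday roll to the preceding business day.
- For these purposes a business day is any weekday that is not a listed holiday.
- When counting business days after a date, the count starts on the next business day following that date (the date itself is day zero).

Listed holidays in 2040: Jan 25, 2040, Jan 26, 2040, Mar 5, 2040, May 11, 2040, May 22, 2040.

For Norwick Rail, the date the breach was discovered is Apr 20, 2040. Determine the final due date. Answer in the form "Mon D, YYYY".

May 14, 2040

Counting 15 business days after Apr 20, 2040 (skipping weekends and listed holidays) reaches May 14, 2040.
Since May 14, 2040 is a Monday and not a holiday, the date is unchanged.
So the filing is due May 14, 2040.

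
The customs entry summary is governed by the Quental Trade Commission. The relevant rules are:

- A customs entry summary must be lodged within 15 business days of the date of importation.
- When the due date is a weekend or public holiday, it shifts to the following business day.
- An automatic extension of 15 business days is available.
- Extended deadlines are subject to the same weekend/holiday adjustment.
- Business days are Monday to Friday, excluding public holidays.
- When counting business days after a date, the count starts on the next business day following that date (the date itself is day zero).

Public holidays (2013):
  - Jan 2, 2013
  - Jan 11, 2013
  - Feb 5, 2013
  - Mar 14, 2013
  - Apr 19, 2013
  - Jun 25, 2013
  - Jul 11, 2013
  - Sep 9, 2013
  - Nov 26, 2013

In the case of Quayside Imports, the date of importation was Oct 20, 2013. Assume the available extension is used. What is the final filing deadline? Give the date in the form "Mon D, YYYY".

Dec 2, 2013

15 business days after Oct 20, 2013, excluding weekends and holidays, is Nov 8, 2013.
Nov 8, 2013 falls on a Friday, which is a business day, so no adjustment is needed.
The 15-business-day extension runs from Nov 8, 2013 to Dec 2, 2013.
Since Dec 2, 2013 is a Monday and not a holiday, the date is unchanged.
Final deadline: Dec 2, 2013.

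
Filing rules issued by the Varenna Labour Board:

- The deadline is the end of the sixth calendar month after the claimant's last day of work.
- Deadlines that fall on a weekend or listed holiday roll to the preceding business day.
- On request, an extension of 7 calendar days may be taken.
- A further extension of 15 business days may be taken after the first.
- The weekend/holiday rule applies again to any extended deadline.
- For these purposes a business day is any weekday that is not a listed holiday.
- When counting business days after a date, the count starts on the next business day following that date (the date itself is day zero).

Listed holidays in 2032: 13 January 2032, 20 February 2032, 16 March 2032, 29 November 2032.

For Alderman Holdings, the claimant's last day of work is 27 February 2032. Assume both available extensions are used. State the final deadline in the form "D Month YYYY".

6 months after 27 February 2032 falls in August 2032; the last day of that month is 31 August 2032.
31 August 2032 is a Tuesday and not a listed holiday, so it stands.
Applying the 7-calendar-day extension: 31 August 2032 + 7 days = 7 September 2032.
7 September 2032 is a Tuesday and not a listed holiday, so it stands.
Counting 15 further business days from 7 September 2032 reaches 28 September 2032.
28 September 2032 falls on a Tuesday, which is a business day, so no adjustment is needed.
Deadline: 28 September 2032.

28 September 2032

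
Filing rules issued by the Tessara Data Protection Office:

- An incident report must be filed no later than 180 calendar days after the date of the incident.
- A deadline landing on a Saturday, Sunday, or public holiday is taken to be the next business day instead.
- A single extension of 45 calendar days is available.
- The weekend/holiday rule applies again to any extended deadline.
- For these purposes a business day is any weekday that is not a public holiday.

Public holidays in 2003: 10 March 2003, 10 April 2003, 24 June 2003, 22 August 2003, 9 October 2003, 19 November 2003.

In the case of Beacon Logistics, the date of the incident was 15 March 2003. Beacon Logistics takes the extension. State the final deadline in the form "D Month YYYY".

27 October 2003

180 calendar days after 15 March 2003 is 11 September 2003.
11 September 2003 (Thursday) is already a business day.
Applying the 45-calendar-day extension: 11 September 2003 + 45 days = 26 October 2003.
26 October 2003 falls on a Sunday. Rolling to the next business day gives 27 October 2003, a Monday.
Final deadline: 27 October 2003.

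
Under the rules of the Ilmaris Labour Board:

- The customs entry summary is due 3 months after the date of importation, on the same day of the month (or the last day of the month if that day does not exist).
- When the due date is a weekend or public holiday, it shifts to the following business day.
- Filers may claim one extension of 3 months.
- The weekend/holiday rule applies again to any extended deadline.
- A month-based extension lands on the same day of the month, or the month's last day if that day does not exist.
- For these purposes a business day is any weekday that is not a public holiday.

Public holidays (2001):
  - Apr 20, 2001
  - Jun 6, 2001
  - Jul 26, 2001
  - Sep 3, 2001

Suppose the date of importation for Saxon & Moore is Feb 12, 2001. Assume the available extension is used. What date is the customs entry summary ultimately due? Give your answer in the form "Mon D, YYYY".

3 months from Feb 12, 2001 is May 12, 2001.
May 12, 2001 is a Saturday, so it moves to the next business day, May 14, 2001 (Monday).
Add 3 months to May 14, 2001: Aug 14, 2001.
Aug 14, 2001 (Tuesday) is already a business day.
Final deadline: Aug 14, 2001.

Aug 14, 2001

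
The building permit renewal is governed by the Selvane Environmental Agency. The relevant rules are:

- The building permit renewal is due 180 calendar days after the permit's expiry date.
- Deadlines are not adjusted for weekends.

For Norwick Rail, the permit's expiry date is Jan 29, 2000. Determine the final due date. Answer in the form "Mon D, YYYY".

From Jan 29, 2000, 180 calendar days later is Jul 27, 2000.
Jul 27, 2000 falls on a Thursday. The rules make no weekend/holiday allowance, so it remains Jul 27, 2000.
Deadline: Jul 27, 2000.

Jul 27, 2000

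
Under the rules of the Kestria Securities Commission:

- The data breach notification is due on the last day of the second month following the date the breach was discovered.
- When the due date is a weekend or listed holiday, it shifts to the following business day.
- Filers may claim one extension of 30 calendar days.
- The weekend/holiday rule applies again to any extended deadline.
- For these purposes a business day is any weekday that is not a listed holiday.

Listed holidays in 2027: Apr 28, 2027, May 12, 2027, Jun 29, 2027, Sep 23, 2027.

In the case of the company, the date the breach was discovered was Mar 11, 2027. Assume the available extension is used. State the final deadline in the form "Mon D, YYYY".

2 months after Mar 11, 2027 falls in May 2027; the last day of that month is May 31, 2027.
Since May 31, 2027 is a Monday and not a holiday, the date is unchanged.
With the 30-day extension, May 31, 2027 becomes Jun 30, 2027.
Jun 30, 2027 (Wednesday) is already a business day.
Deadline: Jun 30, 2027.

Jun 30, 2027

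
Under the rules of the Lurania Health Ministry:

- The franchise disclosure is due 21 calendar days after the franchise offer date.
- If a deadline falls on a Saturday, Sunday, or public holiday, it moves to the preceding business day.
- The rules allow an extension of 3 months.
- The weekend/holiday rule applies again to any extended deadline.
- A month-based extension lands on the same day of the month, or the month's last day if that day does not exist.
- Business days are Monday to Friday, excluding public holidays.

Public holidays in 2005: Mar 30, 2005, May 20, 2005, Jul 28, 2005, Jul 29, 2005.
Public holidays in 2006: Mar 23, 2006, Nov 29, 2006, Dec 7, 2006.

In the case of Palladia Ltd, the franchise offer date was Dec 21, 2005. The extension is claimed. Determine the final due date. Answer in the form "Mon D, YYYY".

Apr 11, 2006

From Dec 21, 2005, 21 calendar days later is Jan 11, 2006.
Since Jan 11, 2006 is a Wednesday and not a holiday, the date is unchanged.
Applying the 3 months extension: 3 months after Jan 11, 2006 is Apr 11, 2006.
Apr 11, 2006 falls on a Tuesday, which is a business day, so no adjustment is needed.
So the filing is due Apr 11, 2006.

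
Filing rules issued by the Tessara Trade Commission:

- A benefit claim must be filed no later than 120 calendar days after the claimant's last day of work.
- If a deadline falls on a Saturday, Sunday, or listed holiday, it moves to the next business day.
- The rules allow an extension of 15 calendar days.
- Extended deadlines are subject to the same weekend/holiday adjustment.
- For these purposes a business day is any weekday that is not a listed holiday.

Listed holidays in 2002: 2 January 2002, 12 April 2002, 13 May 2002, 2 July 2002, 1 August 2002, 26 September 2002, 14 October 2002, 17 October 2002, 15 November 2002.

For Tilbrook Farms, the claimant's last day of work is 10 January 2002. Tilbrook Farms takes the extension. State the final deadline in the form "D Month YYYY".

27 May 2002

From 10 January 2002, 120 calendar days later is 10 May 2002.
10 May 2002 falls on a Friday, which is a business day, so no adjustment is needed.
Applying the 15-calendar-day extension: 10 May 2002 + 15 days = 25 May 2002.
25 May 2002 is a Saturday, so it moves to the next business day, 27 May 2002 (Monday).
The final due date is 27 May 2002.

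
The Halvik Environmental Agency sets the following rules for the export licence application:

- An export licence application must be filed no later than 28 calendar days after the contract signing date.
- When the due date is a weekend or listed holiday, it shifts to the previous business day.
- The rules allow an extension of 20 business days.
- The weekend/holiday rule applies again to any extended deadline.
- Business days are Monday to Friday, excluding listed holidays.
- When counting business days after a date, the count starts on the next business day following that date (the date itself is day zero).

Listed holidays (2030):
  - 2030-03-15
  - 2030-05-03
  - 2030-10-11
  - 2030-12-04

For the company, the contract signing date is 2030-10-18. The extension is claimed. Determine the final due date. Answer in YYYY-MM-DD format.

2030-12-16

From 2030-10-18, 28 calendar days later is 2030-11-15.
2030-11-15 (Friday) is already a business day.
Counting 20 further business days from 2030-11-15 reaches 2030-12-16.
2030-12-16 (Monday) is already a business day.
So the filing is due 2030-12-16.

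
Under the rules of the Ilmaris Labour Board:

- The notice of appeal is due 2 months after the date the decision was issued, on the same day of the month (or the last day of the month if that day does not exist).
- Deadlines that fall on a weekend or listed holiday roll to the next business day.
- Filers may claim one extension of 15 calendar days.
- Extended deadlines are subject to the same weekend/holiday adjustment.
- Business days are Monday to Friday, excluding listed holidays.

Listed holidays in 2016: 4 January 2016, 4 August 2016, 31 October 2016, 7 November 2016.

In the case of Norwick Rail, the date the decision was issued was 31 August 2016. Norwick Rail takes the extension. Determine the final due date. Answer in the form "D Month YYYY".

Moving 2 months forward from 31 August 2016 on the corresponding day gives 31 October 2016.
Because 31 October 2016 is a listed holiday, the deadline becomes 1 November 2016 (Tuesday).
Add the 15 calendar-day extension to 1 November 2016: 16 November 2016.
16 November 2016 is a Wednesday and not a listed holiday, so it stands.
So the filing is due 16 November 2016.

16 November 2016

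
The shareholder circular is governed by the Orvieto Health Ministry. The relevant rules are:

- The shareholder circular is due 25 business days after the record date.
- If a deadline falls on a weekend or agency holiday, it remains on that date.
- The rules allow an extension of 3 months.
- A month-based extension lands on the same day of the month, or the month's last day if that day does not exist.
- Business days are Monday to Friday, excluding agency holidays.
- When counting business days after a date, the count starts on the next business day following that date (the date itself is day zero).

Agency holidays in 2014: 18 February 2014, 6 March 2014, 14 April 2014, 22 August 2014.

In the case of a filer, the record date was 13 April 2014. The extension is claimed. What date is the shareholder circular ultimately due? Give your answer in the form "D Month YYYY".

19 August 2014

25 business days after 13 April 2014, excluding weekends and holidays, is 19 May 2014.
19 May 2014 falls on a Monday. The rules make no weekend/holiday allowance, so it remains 19 May 2014.
Add 3 months to 19 May 2014: 19 August 2014.
19 August 2014 falls on a Tuesday. The rules make no weekend/holiday allowance, so it remains 19 August 2014.
Deadline: 19 August 2014.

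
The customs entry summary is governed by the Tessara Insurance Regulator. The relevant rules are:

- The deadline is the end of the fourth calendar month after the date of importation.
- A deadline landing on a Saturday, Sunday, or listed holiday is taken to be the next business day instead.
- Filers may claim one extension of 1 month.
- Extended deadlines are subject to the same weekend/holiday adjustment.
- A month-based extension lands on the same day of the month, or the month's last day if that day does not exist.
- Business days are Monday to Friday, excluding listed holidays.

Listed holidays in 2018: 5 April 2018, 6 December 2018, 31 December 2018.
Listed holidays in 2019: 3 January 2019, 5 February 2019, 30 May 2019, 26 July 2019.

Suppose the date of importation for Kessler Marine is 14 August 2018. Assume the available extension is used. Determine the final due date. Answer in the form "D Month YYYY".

4 months after 14 August 2018 falls in December 2018; the last day of that month is 31 December 2018.
31 December 2018 is a listed holiday; the next business day is 1 January 2019 (Tuesday).
Applying the 1 month extension: 1 month after 1 January 2019 is 1 February 2019.
1 February 2019 (Friday) is already a business day.
So the filing is due 1 February 2019.

1 February 2019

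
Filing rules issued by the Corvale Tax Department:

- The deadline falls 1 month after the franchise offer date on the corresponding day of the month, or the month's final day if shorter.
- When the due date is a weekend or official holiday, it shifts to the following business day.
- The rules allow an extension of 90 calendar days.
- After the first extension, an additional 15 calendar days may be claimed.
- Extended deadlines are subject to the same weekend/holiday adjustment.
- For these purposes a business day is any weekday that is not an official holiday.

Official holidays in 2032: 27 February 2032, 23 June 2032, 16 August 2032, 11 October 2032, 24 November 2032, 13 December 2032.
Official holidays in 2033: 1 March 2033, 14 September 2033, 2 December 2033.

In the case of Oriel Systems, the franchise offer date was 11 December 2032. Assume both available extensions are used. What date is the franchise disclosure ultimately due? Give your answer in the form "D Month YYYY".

26 April 2033

Moving 1 month forward from 11 December 2032 on the corresponding day gives 11 January 2033.
11 January 2033 (Tuesday) is already a business day.
The 90-calendar-day extension moves the deadline from 11 January 2033 to 11 April 2033.
11 April 2033 is a Monday and not a listed holiday, so it stands.
Applying the 15-calendar-day extension: 11 April 2033 + 15 days = 26 April 2033.
26 April 2033 (Tuesday) is already a business day.
So the filing is due 26 April 2033.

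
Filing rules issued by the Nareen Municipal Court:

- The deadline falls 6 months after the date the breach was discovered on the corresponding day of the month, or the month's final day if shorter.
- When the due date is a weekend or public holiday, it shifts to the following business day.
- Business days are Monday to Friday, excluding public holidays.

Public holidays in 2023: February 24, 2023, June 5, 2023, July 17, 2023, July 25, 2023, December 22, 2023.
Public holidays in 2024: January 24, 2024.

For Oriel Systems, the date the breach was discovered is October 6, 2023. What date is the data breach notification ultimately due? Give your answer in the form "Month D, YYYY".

Moving 6 months forward from October 6, 2023 on the corresponding day gives April 6, 2024.
Because April 6, 2024 is a Saturday, the deadline becomes April 8, 2024 (Monday).
The final due date is April 8, 2024.

April 8, 2024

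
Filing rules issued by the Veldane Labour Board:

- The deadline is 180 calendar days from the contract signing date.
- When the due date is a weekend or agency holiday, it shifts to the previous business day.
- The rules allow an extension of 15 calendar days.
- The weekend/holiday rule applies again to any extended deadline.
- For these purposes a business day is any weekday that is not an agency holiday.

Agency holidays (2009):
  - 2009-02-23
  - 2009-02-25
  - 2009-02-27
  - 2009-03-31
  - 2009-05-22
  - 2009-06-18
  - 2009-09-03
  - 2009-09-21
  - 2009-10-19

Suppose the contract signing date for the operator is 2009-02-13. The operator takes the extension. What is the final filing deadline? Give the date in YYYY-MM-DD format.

2009-08-27

Adding 180 calendar days to 2009-02-13 gives 2009-08-12.
2009-08-12 falls on a Wednesday, which is a business day, so no adjustment is needed.
Add the 15 calendar-day extension to 2009-08-12: 2009-08-27.
2009-08-27 is a Thursday and not a listed holiday, so it stands.
So the filing is due 2009-08-27.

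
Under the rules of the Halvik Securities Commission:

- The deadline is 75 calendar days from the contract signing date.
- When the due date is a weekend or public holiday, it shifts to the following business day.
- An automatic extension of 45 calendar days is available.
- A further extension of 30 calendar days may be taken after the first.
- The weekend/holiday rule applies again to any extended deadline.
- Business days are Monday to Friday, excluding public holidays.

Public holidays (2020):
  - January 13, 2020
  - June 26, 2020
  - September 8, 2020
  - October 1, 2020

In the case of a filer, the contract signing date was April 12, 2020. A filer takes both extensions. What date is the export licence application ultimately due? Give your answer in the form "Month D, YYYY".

September 14, 2020

Trigger date April 12, 2020 + 75 calendar days = June 26, 2020.
June 26, 2020 is a listed holiday; the next business day is June 29, 2020 (Monday).
Add the 45 calendar-day extension to June 29, 2020: August 13, 2020.
Since August 13, 2020 is a Thursday and not a holiday, the date is unchanged.
The 30-calendar-day extension moves the deadline from August 13, 2020 to September 12, 2020.
September 12, 2020 is a Saturday; the next business day is September 14, 2020 (Monday).
So the filing is due September 14, 2020.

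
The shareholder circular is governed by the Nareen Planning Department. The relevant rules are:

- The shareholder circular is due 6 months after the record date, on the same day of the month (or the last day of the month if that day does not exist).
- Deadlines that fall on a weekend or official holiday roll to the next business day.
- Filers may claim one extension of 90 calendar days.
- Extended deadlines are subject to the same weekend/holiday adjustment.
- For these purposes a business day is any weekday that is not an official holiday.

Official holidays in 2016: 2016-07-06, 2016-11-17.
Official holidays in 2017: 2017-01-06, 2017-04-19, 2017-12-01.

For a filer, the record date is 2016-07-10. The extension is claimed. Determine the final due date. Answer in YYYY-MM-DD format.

6 months after 2016-07-10, on the same day of the month, is 2017-01-10.
2017-01-10 (Tuesday) is already a business day.
Applying the 90-calendar-day extension: 2017-01-10 + 90 days = 2017-04-10.
2017-04-10 is a Monday and not a listed holiday, so it stands.
The final due date is 2017-04-10.

2017-04-10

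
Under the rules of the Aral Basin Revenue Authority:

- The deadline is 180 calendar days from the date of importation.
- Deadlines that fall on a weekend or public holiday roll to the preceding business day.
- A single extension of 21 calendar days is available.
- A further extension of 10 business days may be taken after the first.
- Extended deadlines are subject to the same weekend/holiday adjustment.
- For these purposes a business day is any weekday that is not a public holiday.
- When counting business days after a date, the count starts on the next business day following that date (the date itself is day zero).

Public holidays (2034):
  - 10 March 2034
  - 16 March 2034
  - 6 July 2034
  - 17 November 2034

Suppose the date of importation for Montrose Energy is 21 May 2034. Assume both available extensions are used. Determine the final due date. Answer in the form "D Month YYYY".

Adding 180 calendar days to 21 May 2034 gives 17 November 2034.
17 November 2034 falls on a listed holiday. Rolling to the preceding business day gives 16 November 2034, a Thursday.
The 21-calendar-day extension moves the deadline from 16 November 2034 to 7 December 2034.
Since 7 December 2034 is a Thursday and not a holiday, the date is unchanged.
The 10-business-day extension runs from 7 December 2034 to 21 December 2034.
21 December 2034 is a Thursday and not a listed holiday, so it stands.
Final deadline: 21 December 2034.

21 December 2034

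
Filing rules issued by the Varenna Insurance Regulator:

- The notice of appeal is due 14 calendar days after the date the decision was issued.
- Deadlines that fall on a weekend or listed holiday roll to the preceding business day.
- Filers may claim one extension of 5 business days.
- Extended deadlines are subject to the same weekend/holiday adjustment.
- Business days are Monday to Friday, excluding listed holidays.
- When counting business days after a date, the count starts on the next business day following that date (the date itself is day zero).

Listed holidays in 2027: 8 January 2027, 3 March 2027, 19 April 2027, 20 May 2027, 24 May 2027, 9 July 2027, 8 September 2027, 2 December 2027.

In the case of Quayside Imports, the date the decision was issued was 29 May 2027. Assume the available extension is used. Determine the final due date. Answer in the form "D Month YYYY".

18 June 2027

Trigger date 29 May 2027 + 14 calendar days = 12 June 2027.
Because 12 June 2027 is a Saturday, the deadline becomes 11 June 2027 (Friday).
Applying the 5-business-day extension: 5 business days after 11 June 2027 is 18 June 2027.
Since 18 June 2027 is a Friday and not a holiday, the date is unchanged.
The final due date is 18 June 2027.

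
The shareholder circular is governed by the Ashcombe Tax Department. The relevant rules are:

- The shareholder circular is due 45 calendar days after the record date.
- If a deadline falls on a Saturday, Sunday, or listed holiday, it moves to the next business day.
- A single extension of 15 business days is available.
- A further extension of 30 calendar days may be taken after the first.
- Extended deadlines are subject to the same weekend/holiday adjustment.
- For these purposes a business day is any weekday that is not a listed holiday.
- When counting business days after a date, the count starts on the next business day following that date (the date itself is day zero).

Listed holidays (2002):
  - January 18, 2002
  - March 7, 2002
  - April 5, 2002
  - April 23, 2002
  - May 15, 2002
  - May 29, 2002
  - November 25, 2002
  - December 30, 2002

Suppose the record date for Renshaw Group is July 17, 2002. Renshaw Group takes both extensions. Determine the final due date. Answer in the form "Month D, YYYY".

From July 17, 2002, 45 calendar days later is August 31, 2002.
Because August 31, 2002 is a Saturday, the deadline becomes September 2, 2002 (Monday).
Counting 15 further business days from September 2, 2002 reaches September 23, 2002.
September 23, 2002 (Monday) is already a business day.
The 30-calendar-day extension moves the deadline from September 23, 2002 to October 23, 2002.
Since October 23, 2002 is a Wednesday and not a holiday, the date is unchanged.
The final due date is October 23, 2002.

October 23, 2002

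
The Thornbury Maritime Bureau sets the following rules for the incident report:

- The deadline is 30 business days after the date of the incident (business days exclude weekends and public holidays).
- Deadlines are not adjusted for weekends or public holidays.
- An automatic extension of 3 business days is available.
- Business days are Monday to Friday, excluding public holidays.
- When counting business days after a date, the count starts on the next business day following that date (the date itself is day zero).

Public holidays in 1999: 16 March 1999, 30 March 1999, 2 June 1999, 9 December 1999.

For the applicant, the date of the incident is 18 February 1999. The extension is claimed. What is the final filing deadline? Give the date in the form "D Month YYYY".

8 April 1999

Starting the day after 18 February 1999 and counting 30 business days lands on 5 April 1999.
No adjustment is made for weekends or holidays, so 5 April 1999 stands.
The 3-business-day extension runs from 5 April 1999 to 8 April 1999.
8 April 1999 falls on a Thursday. The rules make no weekend/holiday allowance, so it remains 8 April 1999.
The final due date is 8 April 1999.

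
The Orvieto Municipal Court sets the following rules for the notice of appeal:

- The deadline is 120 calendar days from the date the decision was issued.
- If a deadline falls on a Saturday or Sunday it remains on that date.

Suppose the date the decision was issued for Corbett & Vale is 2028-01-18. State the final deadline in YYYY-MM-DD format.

From 2028-01-18, 120 calendar days later is 2028-05-17.
2028-05-17 falls on a Wednesday. The rules make no weekend/holiday allowance, so it remains 2028-05-17.
The final due date is 2028-05-17.

2028-05-17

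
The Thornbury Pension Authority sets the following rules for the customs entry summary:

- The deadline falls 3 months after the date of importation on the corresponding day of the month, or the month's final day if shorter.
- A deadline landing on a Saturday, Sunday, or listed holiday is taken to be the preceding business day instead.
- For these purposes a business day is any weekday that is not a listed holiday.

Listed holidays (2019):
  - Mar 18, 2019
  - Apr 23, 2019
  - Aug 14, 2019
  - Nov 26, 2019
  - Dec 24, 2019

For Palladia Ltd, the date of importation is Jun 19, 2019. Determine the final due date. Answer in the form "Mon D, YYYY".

3 months from Jun 19, 2019 is Sep 19, 2019.
Sep 19, 2019 is a Thursday and not a listed holiday, so it stands.
The final due date is Sep 19, 2019.

Sep 19, 2019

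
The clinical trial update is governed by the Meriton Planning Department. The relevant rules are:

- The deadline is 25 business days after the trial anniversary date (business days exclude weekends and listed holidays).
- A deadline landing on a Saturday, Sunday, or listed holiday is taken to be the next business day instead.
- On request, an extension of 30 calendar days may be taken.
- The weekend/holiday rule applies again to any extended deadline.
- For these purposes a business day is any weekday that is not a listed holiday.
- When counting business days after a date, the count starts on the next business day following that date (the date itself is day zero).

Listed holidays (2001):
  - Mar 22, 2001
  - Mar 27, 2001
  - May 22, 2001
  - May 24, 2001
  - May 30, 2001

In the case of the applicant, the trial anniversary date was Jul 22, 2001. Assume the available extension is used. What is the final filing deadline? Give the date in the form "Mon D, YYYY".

25 business days after Jul 22, 2001, excluding weekends and holidays, is Aug 24, 2001.
Aug 24, 2001 falls on a Friday, which is a business day, so no adjustment is needed.
Applying the 30-calendar-day extension: Aug 24, 2001 + 30 days = Sep 23, 2001.
Sep 23, 2001 falls on a Sunday. Rolling to the next business day gives Sep 24, 2001, a Monday.
Final deadline: Sep 24, 2001.

Sep 24, 2001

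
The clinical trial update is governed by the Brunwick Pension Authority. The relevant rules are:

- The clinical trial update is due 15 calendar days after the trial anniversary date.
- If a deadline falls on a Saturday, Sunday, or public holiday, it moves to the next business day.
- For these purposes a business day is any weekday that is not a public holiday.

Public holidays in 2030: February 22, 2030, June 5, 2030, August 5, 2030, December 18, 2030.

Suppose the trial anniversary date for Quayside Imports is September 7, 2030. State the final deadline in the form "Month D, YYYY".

Trigger date September 7, 2030 + 15 calendar days = September 22, 2030.
September 22, 2030 is a Sunday, so it moves to the next business day, September 23, 2030 (Monday).
So the filing is due September 23, 2030.

September 23, 2030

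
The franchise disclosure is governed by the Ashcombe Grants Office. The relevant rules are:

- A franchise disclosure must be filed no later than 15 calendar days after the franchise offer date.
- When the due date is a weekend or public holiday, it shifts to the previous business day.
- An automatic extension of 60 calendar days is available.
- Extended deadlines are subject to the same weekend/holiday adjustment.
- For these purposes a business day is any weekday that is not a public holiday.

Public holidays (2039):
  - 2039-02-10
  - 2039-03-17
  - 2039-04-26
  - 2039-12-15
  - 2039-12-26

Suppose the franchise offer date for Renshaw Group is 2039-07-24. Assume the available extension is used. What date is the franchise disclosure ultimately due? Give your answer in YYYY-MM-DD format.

2039-10-07

From 2039-07-24, 15 calendar days later is 2039-08-08.
2039-08-08 (Monday) is already a business day.
Applying the 60-calendar-day extension: 2039-08-08 + 60 days = 2039-10-07.
Since 2039-10-07 is a Friday and not a holiday, the date is unchanged.
Final deadline: 2039-10-07.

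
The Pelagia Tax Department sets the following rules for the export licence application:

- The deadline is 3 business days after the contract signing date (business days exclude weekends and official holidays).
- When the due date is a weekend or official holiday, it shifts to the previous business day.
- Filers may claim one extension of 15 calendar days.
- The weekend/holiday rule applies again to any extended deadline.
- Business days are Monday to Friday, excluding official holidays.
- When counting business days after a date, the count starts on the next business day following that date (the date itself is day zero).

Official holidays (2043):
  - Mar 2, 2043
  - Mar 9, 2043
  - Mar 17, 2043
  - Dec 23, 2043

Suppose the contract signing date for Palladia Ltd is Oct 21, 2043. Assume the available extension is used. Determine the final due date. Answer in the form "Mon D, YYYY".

Nov 10, 2043

Counting 3 business days after Oct 21, 2043 (skipping weekends and listed holidays) reaches Oct 26, 2043.
Oct 26, 2043 is a Monday and not a listed holiday, so it stands.
Add the 15 calendar-day extension to Oct 26, 2043: Nov 10, 2043.
Nov 10, 2043 is a Tuesday and not a listed holiday, so it stands.
The final due date is Nov 10, 2043.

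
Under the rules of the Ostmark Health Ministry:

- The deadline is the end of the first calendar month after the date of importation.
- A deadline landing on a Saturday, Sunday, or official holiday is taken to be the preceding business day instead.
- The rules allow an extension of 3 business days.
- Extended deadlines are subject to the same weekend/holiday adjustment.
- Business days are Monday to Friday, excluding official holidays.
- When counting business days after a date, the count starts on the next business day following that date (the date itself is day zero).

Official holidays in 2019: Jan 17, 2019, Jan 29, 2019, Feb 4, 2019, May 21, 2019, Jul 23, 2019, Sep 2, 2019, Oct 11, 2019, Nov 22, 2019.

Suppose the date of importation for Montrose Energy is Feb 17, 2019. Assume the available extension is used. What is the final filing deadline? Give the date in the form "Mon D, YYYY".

Apr 3, 2019

1 month after Feb 17, 2019 falls in March 2019; the last day of that month is Mar 31, 2019.
Mar 31, 2019 is a Sunday; the preceding business day is Mar 29, 2019 (Friday).
Counting 3 further business days from Mar 29, 2019 reaches Apr 3, 2019.
Apr 3, 2019 falls on a Wednesday, which is a business day, so no adjustment is needed.
So the filing is due Apr 3, 2019.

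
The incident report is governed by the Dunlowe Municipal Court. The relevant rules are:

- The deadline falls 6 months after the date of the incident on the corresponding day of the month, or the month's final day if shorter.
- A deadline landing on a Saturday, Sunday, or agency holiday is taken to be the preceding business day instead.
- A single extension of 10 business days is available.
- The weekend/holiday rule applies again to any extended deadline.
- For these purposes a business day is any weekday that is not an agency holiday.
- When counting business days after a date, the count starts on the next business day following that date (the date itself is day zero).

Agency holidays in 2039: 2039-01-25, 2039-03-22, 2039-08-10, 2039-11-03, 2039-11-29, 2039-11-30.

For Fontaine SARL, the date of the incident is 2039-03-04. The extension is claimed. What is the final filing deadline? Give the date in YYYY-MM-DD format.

2039-09-16

Moving 6 months forward from 2039-03-04 on the corresponding day gives 2039-09-04.
2039-09-04 is a Sunday; the preceding business day is 2039-09-02 (Friday).
Applying the 10-business-day extension: 10 business days after 2039-09-02 is 2039-09-16.
Since 2039-09-16 is a Friday and not a holiday, the date is unchanged.
Final deadline: 2039-09-16.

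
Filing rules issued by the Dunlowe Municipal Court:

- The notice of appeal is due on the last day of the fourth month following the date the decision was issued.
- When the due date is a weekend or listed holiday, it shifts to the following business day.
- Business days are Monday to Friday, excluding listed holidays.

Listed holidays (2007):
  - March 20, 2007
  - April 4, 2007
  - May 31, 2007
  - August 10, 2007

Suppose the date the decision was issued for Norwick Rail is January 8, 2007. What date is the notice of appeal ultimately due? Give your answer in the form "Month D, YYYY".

June 1, 2007

4 months after January 8, 2007 is May 2007; that month ends on May 31, 2007.
May 31, 2007 is a listed holiday; the next business day is June 1, 2007 (Friday).
Deadline: June 1, 2007.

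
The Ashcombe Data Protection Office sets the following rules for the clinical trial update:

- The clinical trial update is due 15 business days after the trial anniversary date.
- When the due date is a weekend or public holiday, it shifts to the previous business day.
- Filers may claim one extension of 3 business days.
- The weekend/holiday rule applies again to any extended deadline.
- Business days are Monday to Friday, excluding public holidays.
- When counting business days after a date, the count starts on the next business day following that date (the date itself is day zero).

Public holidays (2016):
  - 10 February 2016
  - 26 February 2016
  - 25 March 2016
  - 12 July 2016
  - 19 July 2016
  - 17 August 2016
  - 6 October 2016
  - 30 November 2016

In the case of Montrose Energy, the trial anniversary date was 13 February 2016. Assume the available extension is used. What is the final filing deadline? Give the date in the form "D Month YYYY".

10 March 2016

Counting 15 business days after 13 February 2016 (skipping weekends and listed holidays) reaches 7 March 2016.
7 March 2016 (Monday) is already a business day.
Counting 3 further business days from 7 March 2016 reaches 10 March 2016.
10 March 2016 is a Thursday and not a listed holiday, so it stands.
The final due date is 10 March 2016.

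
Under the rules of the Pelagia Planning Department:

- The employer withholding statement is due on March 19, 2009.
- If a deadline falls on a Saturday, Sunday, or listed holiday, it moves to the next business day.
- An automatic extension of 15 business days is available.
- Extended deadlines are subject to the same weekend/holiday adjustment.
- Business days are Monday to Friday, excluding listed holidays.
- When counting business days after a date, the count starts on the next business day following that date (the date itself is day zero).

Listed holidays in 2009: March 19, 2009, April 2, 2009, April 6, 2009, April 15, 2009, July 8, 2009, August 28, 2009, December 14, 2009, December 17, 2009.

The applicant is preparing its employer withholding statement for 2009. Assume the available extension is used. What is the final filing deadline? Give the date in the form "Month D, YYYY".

The stated deadline is March 19, 2009.
March 19, 2009 falls on a listed holiday. Rolling to the next business day gives March 20, 2009, a Friday.
The 15-business-day extension runs from March 20, 2009 to April 14, 2009.
April 14, 2009 is a Tuesday and not a listed holiday, so it stands.
So the filing is due April 14, 2009.

April 14, 2009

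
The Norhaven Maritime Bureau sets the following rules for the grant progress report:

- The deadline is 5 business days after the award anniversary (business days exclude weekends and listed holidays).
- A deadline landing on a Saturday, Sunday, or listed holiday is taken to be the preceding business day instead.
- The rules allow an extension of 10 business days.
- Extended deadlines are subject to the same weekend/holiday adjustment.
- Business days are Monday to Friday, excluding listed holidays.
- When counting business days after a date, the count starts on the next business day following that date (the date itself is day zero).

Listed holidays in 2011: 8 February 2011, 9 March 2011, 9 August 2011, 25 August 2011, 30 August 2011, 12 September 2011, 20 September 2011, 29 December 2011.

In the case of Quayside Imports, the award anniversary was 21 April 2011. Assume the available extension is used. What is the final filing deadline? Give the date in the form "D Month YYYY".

12 May 2011

Counting 5 business days after 21 April 2011 (skipping weekends and listed holidays) reaches 28 April 2011.
28 April 2011 (Thursday) is already a business day.
Applying the 10-business-day extension: 10 business days after 28 April 2011 is 12 May 2011.
12 May 2011 is a Thursday and not a listed holiday, so it stands.
Deadline: 12 May 2011.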